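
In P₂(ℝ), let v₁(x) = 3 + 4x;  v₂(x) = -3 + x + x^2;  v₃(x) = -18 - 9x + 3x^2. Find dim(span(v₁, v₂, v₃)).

2

Represent each element by its coordinate vector in ℝ³.
Put the 3×3 matrix [v₁|v₂|v₃] into echelon form.
Reduction leaves 2 leading entries, giving rank 2.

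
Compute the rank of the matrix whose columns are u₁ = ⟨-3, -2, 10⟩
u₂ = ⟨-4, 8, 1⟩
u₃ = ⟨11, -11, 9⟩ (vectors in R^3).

3

Put the 3×3 matrix [u₁|u₂|u₃] into echelon form.
Reduction leaves 3 leading entries, giving rank 3.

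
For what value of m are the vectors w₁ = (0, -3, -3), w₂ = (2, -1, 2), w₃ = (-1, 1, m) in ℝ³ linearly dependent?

Place the vectors as rows of a 3×3 matrix; dependence ⇔ determinant zero.
The determinant works out to 6*m + 3.
Solving 6*m + 3 = 0 yields m = -1/2.

m = -1/2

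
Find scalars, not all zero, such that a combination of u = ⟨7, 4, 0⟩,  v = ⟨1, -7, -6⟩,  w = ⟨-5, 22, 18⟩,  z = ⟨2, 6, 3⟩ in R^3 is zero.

Solve the homogeneous system with u, v, w, z as columns by row-reducing the coefficient matrix.
A generator of the null space is (1, 2, 1, -2).

u + 2v + w - 2z = 0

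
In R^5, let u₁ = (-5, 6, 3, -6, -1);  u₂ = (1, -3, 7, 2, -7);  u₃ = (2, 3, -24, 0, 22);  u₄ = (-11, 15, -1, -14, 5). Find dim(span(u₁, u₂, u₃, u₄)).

dim = 2

Form the matrix with u₁, u₂, u₃, u₄ as columns and reduce.
Exactly 2 pivots survive; hence the rank is 2.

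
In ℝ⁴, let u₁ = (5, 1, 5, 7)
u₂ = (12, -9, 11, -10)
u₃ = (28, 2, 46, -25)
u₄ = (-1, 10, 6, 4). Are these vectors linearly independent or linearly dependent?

linearly dependent

Place the vectors as rows of a 4×4 matrix and reduce to echelon form.
The reduction yields 3 nonzero rows, so the rank is 3.
Since rank 3 < 4, the set is linearly dependent.
Indeed u₁ - 3u₂ + u₃ - 3u₄ = 0.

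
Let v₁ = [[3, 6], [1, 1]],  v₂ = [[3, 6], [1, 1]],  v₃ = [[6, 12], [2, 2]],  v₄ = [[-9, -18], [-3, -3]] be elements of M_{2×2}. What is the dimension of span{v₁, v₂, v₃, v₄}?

1

Represent each element by its coordinate vector in ℝ⁴.
Apply Gaussian elimination to the matrix whose rows are v₁, v₂, v₃, v₄.
Exactly 1 pivot survives; hence the rank is 1.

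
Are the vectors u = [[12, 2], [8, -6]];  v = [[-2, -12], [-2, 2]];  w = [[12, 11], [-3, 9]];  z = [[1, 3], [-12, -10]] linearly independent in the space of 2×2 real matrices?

linearly independent

Write each element as a coordinate vector in ℝ⁴ using {E₁₁, E₁₂, E₂₁, E₂₂}.
Row-reduce the matrix whose columns are u, v, w, z.
The reduction yields 4 nonzero rows, so the rank is 4.
Since rank = 4 (the number of vectors), the set is linearly independent.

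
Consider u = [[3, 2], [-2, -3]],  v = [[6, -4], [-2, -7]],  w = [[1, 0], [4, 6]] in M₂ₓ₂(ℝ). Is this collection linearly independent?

Take coordinates with respect to the standard basis {E₁₁, E₁₂, E₂₁, E₂₂}.
Place the vectors as rows of a 3×4 matrix and reduce to echelon form.
The reduction yields 3 nonzero rows, so the rank is 3.
Since rank = 3 (the number of vectors), the set is linearly independent.

linearly independent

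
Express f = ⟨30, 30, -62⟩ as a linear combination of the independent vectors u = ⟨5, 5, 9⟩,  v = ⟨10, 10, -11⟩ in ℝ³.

Set up the augmented matrix [u | v | f] and row-reduce.
Row-reducing the augmented matrix gives the unique coefficients (a₁, a₂) = (-2, 4).

f = -2u + 4v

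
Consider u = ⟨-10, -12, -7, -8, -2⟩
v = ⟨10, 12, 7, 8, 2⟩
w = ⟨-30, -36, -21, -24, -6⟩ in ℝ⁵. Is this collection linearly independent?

linearly dependent

Place the vectors as rows of a 3×5 matrix and reduce to echelon form.
The reduction yields 1 nonzero row, so the rank is 1.
Since rank 1 < 3, the set is linearly dependent.
Indeed u + v = 0.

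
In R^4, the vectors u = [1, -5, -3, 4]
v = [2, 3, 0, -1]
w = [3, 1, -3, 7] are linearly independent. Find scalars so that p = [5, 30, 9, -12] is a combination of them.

Solve the system with u, v, w as columns and p as the right-hand side.
Row-reducing the augmented matrix gives the unique coefficients (α₁, α₂, α₃) = (-4, 3, 1).

p = -4u + 3v + w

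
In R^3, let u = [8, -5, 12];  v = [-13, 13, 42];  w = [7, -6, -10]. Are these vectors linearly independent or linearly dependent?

linearly dependent

Row-reduce the matrix whose columns are u, v, w.
The reduction yields 2 nonzero rows, so the rank is 2.
Since rank 2 < 3, the set is linearly dependent.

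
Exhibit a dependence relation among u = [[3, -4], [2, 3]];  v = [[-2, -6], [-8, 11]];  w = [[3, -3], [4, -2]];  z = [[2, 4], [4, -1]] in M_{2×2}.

Pass to coordinate vectors relative to the basis {E₁₁, E₁₂, E₂₁, E₂₂}.
Write the vectors as columns of a matrix and find a nonzero vector in its null space.
One solution (up to scaling) is (2, -1, -2, -1).

2u - v - 2w - z = 0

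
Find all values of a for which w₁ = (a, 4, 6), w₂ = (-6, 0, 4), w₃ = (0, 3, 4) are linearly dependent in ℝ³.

a = -1

The set is linearly dependent precisely when det[w₁; w₂; w₃] = 0.
Expanding, det = -12*a - 12.
This vanishes exactly when a = -1.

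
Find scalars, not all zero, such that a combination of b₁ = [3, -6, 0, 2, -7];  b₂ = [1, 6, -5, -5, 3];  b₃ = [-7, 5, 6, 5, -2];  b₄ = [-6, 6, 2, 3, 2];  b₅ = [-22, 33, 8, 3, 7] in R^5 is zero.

Write the vectors as columns of a matrix and find a nonzero vector in its null space.
One solution (up to scaling) is (1, -2, -3, 0, 1).

b₁ - 2b₂ - 3b₃ + b₅ = 0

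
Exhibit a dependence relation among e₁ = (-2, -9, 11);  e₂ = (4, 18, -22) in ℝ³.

2e₁ + e₂ = 0

Set up α₁e₁ + α₂e₂ = 0 and solve the homogeneous system.
One solution (up to scaling) is (2, 1).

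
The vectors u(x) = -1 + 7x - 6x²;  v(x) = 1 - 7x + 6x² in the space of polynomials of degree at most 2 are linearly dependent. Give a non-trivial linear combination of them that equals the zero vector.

u + v = 0

Write each element as a vector in ℝ³ using {1, x, x²}.
Set up α₁u + α₂v = 0 and solve the homogeneous system.
A generator of the null space is (1, 1).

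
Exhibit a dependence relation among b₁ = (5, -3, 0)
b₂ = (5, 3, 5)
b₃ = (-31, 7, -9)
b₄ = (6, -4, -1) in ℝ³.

3b₁ + 2b₂ + b₃ + b₄ = 0

Set up α₁b₁ + … + α₄b₄ = 0 and solve the homogeneous system.
One solution (up to scaling) is (3, 2, 1, 1).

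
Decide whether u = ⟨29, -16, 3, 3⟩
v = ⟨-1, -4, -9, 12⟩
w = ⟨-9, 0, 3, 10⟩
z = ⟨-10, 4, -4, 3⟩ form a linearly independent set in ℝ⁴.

Row-reduce the matrix whose columns are u, v, w, z.
The reduction yields 3 nonzero rows, so the rank is 3.
Since rank 3 < 4, the set is linearly dependent.
Indeed u - v + 3z = 0.

linearly dependent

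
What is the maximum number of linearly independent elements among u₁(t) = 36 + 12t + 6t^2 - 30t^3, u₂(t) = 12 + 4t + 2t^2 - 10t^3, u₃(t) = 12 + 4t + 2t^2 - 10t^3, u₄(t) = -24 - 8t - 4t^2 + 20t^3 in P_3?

Use coordinates relative to {1, t, …, t^3}.
Put the 4×4 matrix [u₁|u₂|u₃|u₄] into echelon form.
Exactly 1 pivot survives; hence the rank is 1.

1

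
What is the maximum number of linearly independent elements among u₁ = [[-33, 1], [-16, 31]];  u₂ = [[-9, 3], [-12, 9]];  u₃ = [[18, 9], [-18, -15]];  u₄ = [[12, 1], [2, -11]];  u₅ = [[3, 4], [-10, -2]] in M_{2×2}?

2

Pass to coordinate vectors with respect to the basis {E₁₁, E₁₂, E₂₁, E₂₂}.
Put the 4×5 matrix [u₁|u₂|u₃|u₄|u₅] into echelon form.
The echelon form has 2 nonzero rows, so the rank is 2.
(With 5 elements in a 4-dimensional space the rank is at most 4.)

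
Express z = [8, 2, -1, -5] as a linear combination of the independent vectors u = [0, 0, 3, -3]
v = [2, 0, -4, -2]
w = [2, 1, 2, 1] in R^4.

Since u, v, w are independent, the coefficients expressing z are uniquely determined by a linear system.
Row-reducing the augmented matrix gives the unique coefficients (a₁, a₂, a₃) = (1, 2, 2).

z = u + 2v + 2w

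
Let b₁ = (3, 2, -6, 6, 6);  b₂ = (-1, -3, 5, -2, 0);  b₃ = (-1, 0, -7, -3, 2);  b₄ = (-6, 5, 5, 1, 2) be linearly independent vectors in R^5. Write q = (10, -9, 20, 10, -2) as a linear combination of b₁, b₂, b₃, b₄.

q = b₁ + 2b₂ - 3b₃ - b₄

Write q = c₁b₁ + … + c₄b₄ and equate components.
The system has the unique solution (c₁, …, c₄) = (1, 2, -3, -1).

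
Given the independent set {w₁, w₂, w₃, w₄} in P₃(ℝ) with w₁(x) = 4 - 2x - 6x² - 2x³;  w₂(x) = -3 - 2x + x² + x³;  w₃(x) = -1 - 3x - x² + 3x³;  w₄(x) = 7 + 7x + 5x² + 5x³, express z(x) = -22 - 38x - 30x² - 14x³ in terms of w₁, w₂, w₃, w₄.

Identify each element with its coordinate vector in ℝ⁴ via {1, x, …, x³}.
Set up the augmented matrix [w₁ | w₂ | w₃ | w₄ | z] and row-reduce.
The system has the unique solution (a₁, …, a₄) = (3, 4, 1, -3).

z = 3w₁ + 4w₂ + w₃ - 3w₄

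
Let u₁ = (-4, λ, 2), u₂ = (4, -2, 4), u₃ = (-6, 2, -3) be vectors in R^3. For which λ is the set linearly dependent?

λ = 0

The vectors are dependent exactly when the determinant of the matrix with rows u₁, u₂, u₃ vanishes.
Cofactor expansion gives det = -12*λ.
This vanishes exactly when λ = 0.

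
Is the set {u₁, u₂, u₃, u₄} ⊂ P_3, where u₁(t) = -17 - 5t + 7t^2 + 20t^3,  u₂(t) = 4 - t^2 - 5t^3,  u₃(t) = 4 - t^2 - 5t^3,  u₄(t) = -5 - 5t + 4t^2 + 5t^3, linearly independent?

Write each element as a coordinate vector in ℝ⁴ using {1, t, …, t^3}.
Two of the vectors are equal, giving an immediate dependence.

linearly dependent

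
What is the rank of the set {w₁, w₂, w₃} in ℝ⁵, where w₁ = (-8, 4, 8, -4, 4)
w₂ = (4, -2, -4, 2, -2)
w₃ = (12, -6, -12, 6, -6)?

Apply Gaussian elimination to the matrix whose rows are w₁, w₂, w₃.
Reduction leaves 1 leading entry, giving rank 1.

1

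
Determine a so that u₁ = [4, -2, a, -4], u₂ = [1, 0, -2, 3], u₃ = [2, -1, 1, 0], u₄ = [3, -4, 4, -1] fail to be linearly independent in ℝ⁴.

a = 34/7

Dependence holds iff the 4×4 matrix [u₁ u₂ u₃ u₄] is singular.
Cofactor expansion gives det = 68 - 14*a.
Setting this to zero gives a = 34/7.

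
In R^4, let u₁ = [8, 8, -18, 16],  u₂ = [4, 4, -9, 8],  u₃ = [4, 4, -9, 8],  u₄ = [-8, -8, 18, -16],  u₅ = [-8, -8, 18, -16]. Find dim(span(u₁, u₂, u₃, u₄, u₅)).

Row-reduce the 5×4 matrix with these as rows.
Reduction leaves 1 leading entry, giving rank 1.
(With 5 elements in a 4-dimensional space the rank is at most 4.)

dim = 1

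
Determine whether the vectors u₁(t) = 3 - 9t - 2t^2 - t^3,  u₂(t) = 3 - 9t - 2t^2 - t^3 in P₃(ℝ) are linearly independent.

Write each element as a coordinate vector in ℝ⁴ using {1, t, …, t^3}.
Two of the vectors are equal, giving an immediate dependence.

linearly dependent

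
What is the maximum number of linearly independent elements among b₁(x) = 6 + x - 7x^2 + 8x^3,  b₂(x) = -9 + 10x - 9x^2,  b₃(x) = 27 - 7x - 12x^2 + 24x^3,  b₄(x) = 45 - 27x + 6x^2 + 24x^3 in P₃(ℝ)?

2

Use coordinates relative to {1, x, …, x^3}.
Apply Gaussian elimination to the matrix whose rows are b₁, b₂, b₃, b₄.
Exactly 2 pivots survive; hence the rank is 2.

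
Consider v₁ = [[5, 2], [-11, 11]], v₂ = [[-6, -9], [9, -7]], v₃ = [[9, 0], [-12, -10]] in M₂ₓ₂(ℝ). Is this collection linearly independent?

linearly independent

Write each element as a coordinate vector in ℝ⁴ using {E₁₁, E₁₂, E₂₁, E₂₂}.
Row-reduce the matrix whose columns are v₁, v₂, v₃.
The reduction yields 3 nonzero rows, so the rank is 3.
Since rank = 3 (the number of vectors), the set is linearly independent.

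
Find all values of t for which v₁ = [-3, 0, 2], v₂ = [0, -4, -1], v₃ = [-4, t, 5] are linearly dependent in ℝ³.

t = 28/3

Dependence holds iff the 3×3 matrix [v₁ v₂ v₃] is singular.
Cofactor expansion gives det = 28 - 3*t.
This vanishes exactly when t = 28/3.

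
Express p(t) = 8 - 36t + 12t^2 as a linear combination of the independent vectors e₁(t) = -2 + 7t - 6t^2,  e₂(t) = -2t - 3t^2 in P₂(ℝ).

p = -4e₁ + 4e₂

Work in coordinates with respect to the standard basis {1, t, t^2}.
Set up the augmented matrix [e₁ | e₂ | p] and row-reduce.
The system has the unique solution (a₁, a₂) = (-4, 4).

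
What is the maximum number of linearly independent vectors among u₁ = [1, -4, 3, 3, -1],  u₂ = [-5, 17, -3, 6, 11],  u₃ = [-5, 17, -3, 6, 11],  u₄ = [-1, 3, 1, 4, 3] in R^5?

Apply Gaussian elimination to the matrix whose rows are u₁, u₂, u₃, u₄.
Reduction leaves 2 leading entries, giving rank 2.

2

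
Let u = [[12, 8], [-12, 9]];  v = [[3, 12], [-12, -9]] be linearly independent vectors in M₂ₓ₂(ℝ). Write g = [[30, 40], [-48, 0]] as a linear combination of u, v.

g = 2u + 2v

Work in coordinates with respect to the standard basis {E₁₁, E₁₂, E₂₁, E₂₂}.
Solve the system with u, v as columns and g as the right-hand side.
Row-reducing the augmented matrix gives the unique coefficients (c₁, c₂) = (2, 2).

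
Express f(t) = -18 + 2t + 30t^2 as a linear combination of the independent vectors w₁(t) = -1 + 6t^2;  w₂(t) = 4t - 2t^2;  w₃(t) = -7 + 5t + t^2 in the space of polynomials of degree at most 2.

Work in coordinates with respect to the standard basis {1, t, t^2}.
Write f = a₁w₁ + … + a₃w₃ and equate components.
Back-substitution yields (a₁, a₂, a₃) = (4, -2, 2).

f = 4w₁ - 2w₂ + 2w₃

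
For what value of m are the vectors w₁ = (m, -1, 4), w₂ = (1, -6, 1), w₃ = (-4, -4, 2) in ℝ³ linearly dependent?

Place the vectors as rows of a 3×3 matrix; dependence ⇔ determinant zero.
Cofactor expansion gives det = -8*m - 106.
This vanishes exactly when m = -53/4.

m = -53/4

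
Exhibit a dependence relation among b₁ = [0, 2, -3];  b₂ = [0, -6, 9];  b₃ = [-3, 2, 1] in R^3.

Set up α₁b₁ + … + α₃b₃ = 0 and solve the homogeneous system.
A generator of the null space is (3, 1, 0).

3b₁ + b₂ = 0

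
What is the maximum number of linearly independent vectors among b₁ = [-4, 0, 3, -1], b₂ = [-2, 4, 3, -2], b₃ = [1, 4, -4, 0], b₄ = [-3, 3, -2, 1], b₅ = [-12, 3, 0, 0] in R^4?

4

Form the matrix with b₁, b₂, b₃, b₄, b₅ as columns and reduce.
Exactly 4 pivots survive; hence the rank is 4.
(With 5 elements in a 4-dimensional space the rank is at most 4.)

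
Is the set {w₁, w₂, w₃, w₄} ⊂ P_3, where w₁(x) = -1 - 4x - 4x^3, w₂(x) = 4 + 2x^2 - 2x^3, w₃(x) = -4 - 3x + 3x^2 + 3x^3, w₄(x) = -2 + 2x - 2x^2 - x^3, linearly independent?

Write each element as a coordinate vector in ℝ⁴ using {1, x, …, x^3}.
The matrix [w₁|w₂|w₃|w₄] has determinant -262.
A nonzero determinant means the columns are linearly independent.

linearly independent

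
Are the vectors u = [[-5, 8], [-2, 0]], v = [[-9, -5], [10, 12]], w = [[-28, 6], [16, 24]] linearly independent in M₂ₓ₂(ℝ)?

Write each element as a coordinate vector in ℝ⁴ using {E₁₁, E₁₂, E₂₁, E₂₂}.
Place the vectors as rows of a 3×4 matrix and reduce to echelon form.
The reduction yields 2 nonzero rows, so the rank is 2.
Since rank 2 < 3, the set is linearly dependent.
Indeed 2u + 2v - w = 0.

linearly dependent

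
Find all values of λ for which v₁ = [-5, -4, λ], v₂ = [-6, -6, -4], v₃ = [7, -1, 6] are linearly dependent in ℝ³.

The vectors are dependent exactly when the determinant of the matrix with rows v₁, v₂, v₃ vanishes.
Expanding, det = 48*λ + 168.
Setting this to zero gives λ = -7/2.

λ = -7/2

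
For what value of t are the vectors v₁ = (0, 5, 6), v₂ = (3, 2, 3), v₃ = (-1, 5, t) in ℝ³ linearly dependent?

t = 29/5

The vectors are dependent exactly when the determinant of the matrix with rows v₁, v₂, v₃ vanishes.
Cofactor expansion gives det = 87 - 15*t.
Solving 87 - 15*t = 0 yields t = 29/5.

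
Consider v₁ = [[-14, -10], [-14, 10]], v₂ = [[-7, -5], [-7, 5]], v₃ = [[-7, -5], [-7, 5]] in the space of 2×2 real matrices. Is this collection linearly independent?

linearly dependent

Write each element as a coordinate vector in ℝ⁴ using {E₁₁, E₁₂, E₂₁, E₂₂}.
Two of the vectors are equal, giving an immediate dependence.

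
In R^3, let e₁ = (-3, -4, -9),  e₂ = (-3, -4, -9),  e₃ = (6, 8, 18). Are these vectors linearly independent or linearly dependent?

linearly dependent

Place the vectors as rows of a 3×3 matrix and reduce to echelon form.
The reduction yields 1 nonzero row, so the rank is 1.
Since rank 1 < 3, the set is linearly dependent.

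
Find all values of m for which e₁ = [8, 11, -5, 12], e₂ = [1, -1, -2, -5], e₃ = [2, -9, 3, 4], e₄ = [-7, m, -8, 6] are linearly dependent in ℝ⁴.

m = 44

The vectors are dependent exactly when the determinant of the matrix with rows e₁, e₂, e₃, e₄ vanishes.
Cofactor expansion gives det = 210*m - 9240.
Solving 210*m - 9240 = 0 yields m = 44.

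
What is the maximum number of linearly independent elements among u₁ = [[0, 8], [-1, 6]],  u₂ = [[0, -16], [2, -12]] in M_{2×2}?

1

Pass to coordinate vectors with respect to the basis {E₁₁, E₁₂, E₂₁, E₂₂}.
Row-reduce the 2×4 matrix with these as rows.
Exactly 1 pivot survives; hence the rank is 1.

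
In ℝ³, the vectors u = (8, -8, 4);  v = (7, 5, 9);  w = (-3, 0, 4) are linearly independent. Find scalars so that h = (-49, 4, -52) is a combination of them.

h = -3u - 4v - w

Set up the augmented matrix [u | v | w | h] and row-reduce.
Back-substitution yields (c₁, c₂, c₃) = (-3, -4, -1).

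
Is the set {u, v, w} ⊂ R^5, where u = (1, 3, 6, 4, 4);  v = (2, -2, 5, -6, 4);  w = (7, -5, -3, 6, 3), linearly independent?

Row-reduce the matrix whose columns are u, v, w.
The reduction yields 3 nonzero rows, so the rank is 3.
Since rank = 3 (the number of vectors), the set is linearly independent.

linearly independent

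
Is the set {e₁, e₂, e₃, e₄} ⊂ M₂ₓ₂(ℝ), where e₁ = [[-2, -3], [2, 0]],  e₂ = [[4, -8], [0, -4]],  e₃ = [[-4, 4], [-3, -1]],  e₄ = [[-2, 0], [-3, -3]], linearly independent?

linearly dependent

Take coordinates with respect to the standard basis {E₁₁, E₁₂, E₂₁, E₂₂}.
The matrix [e₁|e₂|e₃|e₄] has determinant 0.
A zero determinant means the columns are linearly dependent.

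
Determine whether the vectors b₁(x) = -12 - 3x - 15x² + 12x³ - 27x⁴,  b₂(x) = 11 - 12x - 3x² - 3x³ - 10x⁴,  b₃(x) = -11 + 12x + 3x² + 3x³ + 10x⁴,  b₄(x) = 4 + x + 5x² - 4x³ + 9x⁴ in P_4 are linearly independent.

linearly dependent

Write each element as a coordinate vector in ℝ⁵ using {1, x, …, x⁴}.
Row-reduce the matrix whose columns are b₁, b₂, b₃, b₄.
The reduction yields 2 nonzero rows, so the rank is 2.
Since rank 2 < 4, the set is linearly dependent.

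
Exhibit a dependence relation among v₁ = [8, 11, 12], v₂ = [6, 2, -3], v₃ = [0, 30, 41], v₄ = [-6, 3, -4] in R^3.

Set up α₁v₁ + … + α₄v₄ = 0 and solve the homogeneous system.
One solution (up to scaling) is (3, -3, -1, 1).

3v₁ - 3v₂ - v₃ + v₄ = 0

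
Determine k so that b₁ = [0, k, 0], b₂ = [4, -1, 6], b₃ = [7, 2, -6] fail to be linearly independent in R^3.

k = 0

The set is linearly dependent precisely when det[b₁; b₂; b₃] = 0.
Cofactor expansion gives det = 66*k.
This vanishes exactly when k = 0.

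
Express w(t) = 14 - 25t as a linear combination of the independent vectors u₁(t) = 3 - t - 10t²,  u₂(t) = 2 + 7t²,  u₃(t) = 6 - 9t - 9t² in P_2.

Take coordinate vectors relative to {1, t, t²}.
Solve the system with u₁, u₂, u₃ as columns and w as the right-hand side.
Row-reducing the augmented matrix gives the unique coefficients (α₁, α₂, α₃) = (-2, 1, 3).

w = -2u₁ + u₂ + 3u₃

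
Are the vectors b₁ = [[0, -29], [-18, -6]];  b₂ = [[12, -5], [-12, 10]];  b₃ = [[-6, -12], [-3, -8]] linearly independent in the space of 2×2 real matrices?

Write each element as a coordinate vector in ℝ⁴ using {E₁₁, E₁₂, E₂₁, E₂₂}.
Place the vectors as rows of a 3×4 matrix and reduce to echelon form.
The reduction yields 2 nonzero rows, so the rank is 2.
Since rank 2 < 3, the set is linearly dependent.
Indeed b₁ - b₂ - 2b₃ = 0.

linearly dependent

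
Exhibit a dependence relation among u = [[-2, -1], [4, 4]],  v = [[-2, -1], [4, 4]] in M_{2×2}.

Take coordinates with respect to {E₁₁, E₁₂, E₂₁, E₂₂}.
Write the vectors as columns of a matrix and find a nonzero vector in its null space.
One solution (up to scaling) is (1, -1).

u - v = 0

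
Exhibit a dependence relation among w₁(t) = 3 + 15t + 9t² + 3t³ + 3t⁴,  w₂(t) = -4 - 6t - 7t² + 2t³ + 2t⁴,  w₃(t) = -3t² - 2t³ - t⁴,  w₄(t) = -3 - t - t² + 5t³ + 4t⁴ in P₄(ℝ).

Write each element as a vector in ℝ⁵ using {1, t, …, t⁴}.
Row-reduce the matrix with w₁, w₂, w₃, w₄ as columns; the null space gives the coefficients.
The free variable yields coefficients (1, 3, -3, -3) (any nonzero multiple also works).

w₁ + 3w₂ - 3w₃ - 3w₄ = 0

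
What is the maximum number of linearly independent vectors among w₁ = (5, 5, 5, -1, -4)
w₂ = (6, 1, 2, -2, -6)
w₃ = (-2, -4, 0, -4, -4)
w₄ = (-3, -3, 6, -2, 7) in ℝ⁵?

Put the 5×4 matrix [w₁|w₂|w₃|w₄] into echelon form.
Reduction leaves 4 leading entries, giving rank 4.

4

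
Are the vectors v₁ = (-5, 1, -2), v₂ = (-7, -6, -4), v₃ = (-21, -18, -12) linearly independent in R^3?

One vector is a scalar multiple of another, so the set is dependent.

linearly dependent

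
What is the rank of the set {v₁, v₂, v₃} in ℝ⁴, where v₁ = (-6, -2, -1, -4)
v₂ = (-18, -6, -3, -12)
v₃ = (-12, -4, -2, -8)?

Apply Gaussian elimination to the matrix whose rows are v₁, v₂, v₃.
There is 1 pivot column, so rank = 1.

1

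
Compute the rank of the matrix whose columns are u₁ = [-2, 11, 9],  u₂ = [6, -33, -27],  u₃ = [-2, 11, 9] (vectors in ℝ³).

1

Apply Gaussian elimination to the matrix whose rows are u₁, u₂, u₃.
Exactly 1 pivot survives; hence the rank is 1.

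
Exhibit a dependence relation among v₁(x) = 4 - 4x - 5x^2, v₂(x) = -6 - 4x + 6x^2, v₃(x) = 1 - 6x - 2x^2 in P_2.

2v₁ + v₂ - 2v₃ = 0

Write each element as a vector in ℝ³ using {1, x, x^2}.
Set up α₁v₁ + … + α₃v₃ = 0 and solve the homogeneous system.
A generator of the null space is (2, 1, -2).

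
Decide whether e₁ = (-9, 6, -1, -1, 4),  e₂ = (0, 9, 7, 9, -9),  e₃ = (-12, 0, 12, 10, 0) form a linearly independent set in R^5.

Row-reduce the matrix whose columns are e₁, e₂, e₃.
The reduction yields 3 nonzero rows, so the rank is 3.
Since rank = 3 (the number of vectors), the set is linearly independent.

linearly independent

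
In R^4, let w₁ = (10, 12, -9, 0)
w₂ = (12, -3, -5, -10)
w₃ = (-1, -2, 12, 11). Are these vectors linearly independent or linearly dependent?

linearly independent

Place the vectors as rows of a 3×4 matrix and reduce to echelon form.
The reduction yields 3 nonzero rows, so the rank is 3.
Since rank = 3 (the number of vectors), the set is linearly independent.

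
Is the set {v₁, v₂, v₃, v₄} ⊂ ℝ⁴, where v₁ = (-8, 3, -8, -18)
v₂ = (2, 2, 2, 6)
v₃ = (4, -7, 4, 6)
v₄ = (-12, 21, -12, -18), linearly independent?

linearly dependent

The matrix [v₁|v₂|v₃|v₄] has determinant 0.
A zero determinant means the columns are linearly dependent.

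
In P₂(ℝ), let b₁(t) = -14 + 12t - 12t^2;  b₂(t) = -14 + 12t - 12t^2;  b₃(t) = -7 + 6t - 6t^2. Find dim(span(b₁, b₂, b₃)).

Represent each element by its coordinate vector in ℝ³.
Put the 3×3 matrix [b₁|b₂|b₃] into echelon form.
Exactly 1 pivot survives; hence the rank is 1.

dim = 1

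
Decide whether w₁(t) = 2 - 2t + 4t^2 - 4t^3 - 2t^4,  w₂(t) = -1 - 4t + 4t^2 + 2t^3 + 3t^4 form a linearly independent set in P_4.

Take coordinates with respect to the standard basis {1, t, …, t^4}.
Place the vectors as rows of a 2×5 matrix and reduce to echelon form.
The reduction yields 2 nonzero rows, so the rank is 2.
Since rank = 2 (the number of vectors), the set is linearly independent.

linearly independent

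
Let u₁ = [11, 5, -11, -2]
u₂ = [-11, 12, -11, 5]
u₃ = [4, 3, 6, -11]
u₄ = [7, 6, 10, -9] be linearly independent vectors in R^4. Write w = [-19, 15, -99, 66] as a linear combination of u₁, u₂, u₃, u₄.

Write w = c₁u₁ + … + c₄u₄ and equate components.
Back-substitution yields (c₁, …, c₄) = (3, 2, -4, -2).

w = 3u₁ + 2u₂ - 4u₃ - 2u₄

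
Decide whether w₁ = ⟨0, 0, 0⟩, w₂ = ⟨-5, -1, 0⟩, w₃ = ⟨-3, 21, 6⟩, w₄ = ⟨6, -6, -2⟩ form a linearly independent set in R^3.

linearly dependent

There are 4 vectors in a 3-dimensional space, so they cannot be linearly independent.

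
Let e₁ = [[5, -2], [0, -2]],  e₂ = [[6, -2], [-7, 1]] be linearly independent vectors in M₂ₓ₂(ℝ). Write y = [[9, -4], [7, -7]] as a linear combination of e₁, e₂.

Take coordinate vectors relative to {E₁₁, E₁₂, E₂₁, E₂₂}.
Solve the system with e₁, e₂ as columns and y as the right-hand side.
The system has the unique solution (a₁, a₂) = (3, -1).

y = 3e₁ - e₂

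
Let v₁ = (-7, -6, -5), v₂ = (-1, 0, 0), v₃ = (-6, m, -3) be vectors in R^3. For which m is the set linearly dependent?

Place the vectors as rows of a 3×3 matrix; dependence ⇔ determinant zero.
The determinant works out to 5*m + 18.
Solving 5*m + 18 = 0 yields m = -18/5.

m = -18/5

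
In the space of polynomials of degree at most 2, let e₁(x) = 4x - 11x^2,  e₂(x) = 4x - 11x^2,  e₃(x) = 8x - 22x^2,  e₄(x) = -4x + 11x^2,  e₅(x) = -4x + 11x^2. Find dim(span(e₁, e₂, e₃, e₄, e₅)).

1

Use coordinates relative to {1, x, x^2}.
Row-reduce the 5×3 matrix with these as rows.
The echelon form has 1 nonzero row, so the rank is 1.
(With 5 elements in a 3-dimensional space the rank is at most 3.)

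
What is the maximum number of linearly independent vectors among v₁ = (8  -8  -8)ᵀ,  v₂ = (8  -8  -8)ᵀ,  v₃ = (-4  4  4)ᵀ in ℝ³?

1

Form the matrix with v₁, v₂, v₃ as columns and reduce.
Reduction leaves 1 leading entry, giving rank 1.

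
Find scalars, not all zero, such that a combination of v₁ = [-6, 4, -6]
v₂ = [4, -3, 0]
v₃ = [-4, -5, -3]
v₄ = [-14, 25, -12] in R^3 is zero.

Solve the homogeneous system with v₁, v₂, v₃, v₄ as columns by row-reducing the coefficient matrix.
One solution (up to scaling) is (3, -1, -2, -1).

3v₁ - v₂ - 2v₃ - v₄ = 0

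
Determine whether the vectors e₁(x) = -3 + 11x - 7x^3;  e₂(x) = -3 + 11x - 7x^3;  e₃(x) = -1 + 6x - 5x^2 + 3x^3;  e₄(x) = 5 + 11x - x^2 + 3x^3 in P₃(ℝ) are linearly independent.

linearly dependent

Write each element as a coordinate vector in ℝ⁴ using {1, x, …, x^3}.
Two of the vectors are equal, giving an immediate dependence.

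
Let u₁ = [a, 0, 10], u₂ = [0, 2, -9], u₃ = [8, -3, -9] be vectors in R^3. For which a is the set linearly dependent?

a = -32/9

The vectors are dependent exactly when the determinant of the matrix with rows u₁, u₂, u₃ vanishes.
The determinant works out to -45*a - 160.
This vanishes exactly when a = -32/9.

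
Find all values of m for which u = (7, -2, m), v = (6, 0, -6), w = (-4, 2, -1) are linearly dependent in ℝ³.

The vectors are dependent exactly when the determinant of the matrix with rows u, v, w vanishes.
Cofactor expansion gives det = 12*m + 24.
Setting this to zero gives m = -2.

m = -2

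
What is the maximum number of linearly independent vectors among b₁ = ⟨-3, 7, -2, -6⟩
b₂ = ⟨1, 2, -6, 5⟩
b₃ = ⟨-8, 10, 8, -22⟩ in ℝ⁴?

Form the matrix with b₁, b₂, b₃ as columns and reduce.
The echelon form has 2 nonzero rows, so the rank is 2.

2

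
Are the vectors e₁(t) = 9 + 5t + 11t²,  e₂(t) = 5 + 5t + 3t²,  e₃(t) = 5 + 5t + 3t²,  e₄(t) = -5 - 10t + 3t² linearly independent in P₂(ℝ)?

linearly dependent

Write each element as a coordinate vector in ℝ³ using {1, t, t²}.
There are 4 vectors in a 3-dimensional space, so they cannot be linearly independent.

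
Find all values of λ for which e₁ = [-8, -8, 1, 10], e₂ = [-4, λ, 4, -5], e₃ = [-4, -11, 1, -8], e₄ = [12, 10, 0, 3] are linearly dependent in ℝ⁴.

Dependence holds iff the 4×4 matrix [e₁ e₂ e₃ e₄] is singular.
The determinant works out to -228*λ - 5928.
Solving -228*λ - 5928 = 0 yields λ = -26.

λ = -26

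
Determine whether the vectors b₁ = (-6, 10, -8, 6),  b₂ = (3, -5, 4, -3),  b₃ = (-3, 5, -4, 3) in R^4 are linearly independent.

One vector is a scalar multiple of another, so the set is dependent.

linearly dependent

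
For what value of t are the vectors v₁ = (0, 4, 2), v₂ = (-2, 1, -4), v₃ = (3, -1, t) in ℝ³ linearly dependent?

t = 25/4

The set is linearly dependent precisely when det[v₁; v₂; v₃] = 0.
Expanding, det = 8*t - 50.
Solving 8*t - 50 = 0 yields t = 25/4.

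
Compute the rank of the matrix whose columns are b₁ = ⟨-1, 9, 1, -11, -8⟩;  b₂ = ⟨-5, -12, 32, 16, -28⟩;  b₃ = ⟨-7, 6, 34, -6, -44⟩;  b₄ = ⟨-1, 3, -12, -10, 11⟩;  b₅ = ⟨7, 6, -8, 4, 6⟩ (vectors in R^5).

rank 3

Put the 5×5 matrix [b₁|b₂|b₃|b₄|b₅] into echelon form.
Exactly 3 pivots survive; hence the rank is 3.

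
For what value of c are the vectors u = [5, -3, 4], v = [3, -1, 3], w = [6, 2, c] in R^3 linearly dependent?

The vectors are dependent exactly when the determinant of the matrix with rows u, v, w vanishes.
The determinant works out to 4*c - 36.
Setting this to zero gives c = 9.

c = 9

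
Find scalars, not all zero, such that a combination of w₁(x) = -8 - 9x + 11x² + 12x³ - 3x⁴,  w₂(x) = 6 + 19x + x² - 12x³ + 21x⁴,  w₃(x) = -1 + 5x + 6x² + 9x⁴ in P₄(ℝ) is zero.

Write each element as a vector in ℝ⁵ using {1, x, …, x⁴}.
Row-reduce the matrix with w₁, w₂, w₃ as columns; the null space gives the coefficients.
One solution (up to scaling) is (1, 1, -2).

w₁ + w₂ - 2w₃ = 0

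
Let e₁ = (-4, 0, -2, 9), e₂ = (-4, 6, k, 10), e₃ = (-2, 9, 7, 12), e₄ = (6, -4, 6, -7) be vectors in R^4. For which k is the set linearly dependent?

The vectors are dependent exactly when the determinant of the matrix with rows e₁, e₂, e₃, e₄ vanishes.
Cofactor expansion gives det = 354*k - 236.
Setting this to zero gives k = 2/3.

k = 2/3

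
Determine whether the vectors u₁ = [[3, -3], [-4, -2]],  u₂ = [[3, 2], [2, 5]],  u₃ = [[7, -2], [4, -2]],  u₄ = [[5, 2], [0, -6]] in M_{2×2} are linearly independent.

linearly independent

Write each element as a coordinate vector in ℝ⁴ using {E₁₁, E₁₂, E₂₁, E₂₂}.
The matrix [u₁|u₂|u₃|u₄] has determinant -1484.
A nonzero determinant means the columns are linearly independent.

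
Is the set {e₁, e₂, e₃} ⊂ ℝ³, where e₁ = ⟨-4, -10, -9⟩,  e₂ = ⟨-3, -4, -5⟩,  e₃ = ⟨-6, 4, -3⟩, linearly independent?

linearly independent

The matrix [e₁|e₂|e₃] has determinant -14.
A nonzero determinant means the columns are linearly independent.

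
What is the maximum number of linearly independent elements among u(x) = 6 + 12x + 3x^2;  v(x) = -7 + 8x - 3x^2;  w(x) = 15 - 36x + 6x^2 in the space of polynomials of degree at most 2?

2

Pass to coordinate vectors with respect to the basis {1, x, x^2}.
Row-reduce the 3×3 matrix with these as rows.
Exactly 2 pivots survive; hence the rank is 2.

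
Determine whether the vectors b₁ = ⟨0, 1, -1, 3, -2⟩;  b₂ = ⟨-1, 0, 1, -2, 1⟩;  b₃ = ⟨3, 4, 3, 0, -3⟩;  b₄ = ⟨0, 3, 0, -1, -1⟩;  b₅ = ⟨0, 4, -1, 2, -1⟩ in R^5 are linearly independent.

Place the vectors as rows of a 5×5 matrix and reduce to echelon form.
The reduction yields 5 nonzero rows, so the rank is 5.
Since rank = 5 (the number of vectors), the set is linearly independent.

linearly independent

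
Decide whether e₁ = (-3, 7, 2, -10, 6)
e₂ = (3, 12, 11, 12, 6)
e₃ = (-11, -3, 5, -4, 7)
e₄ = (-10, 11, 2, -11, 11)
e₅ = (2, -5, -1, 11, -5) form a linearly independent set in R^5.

linearly independent

Place the vectors as rows of a 5×5 matrix and reduce to echelon form.
The reduction yields 5 nonzero rows, so the rank is 5.
Since rank = 5 (the number of vectors), the set is linearly independent.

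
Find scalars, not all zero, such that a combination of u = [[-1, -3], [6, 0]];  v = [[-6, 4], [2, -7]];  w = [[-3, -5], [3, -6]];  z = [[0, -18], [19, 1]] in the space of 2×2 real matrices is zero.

Take coordinates with respect to {E₁₁, E₁₂, E₂₁, E₂₂}.
Write the vectors as columns of a matrix and find a nonzero vector in its null space.
One solution (up to scaling) is (3, -1, 1, -1).

3u - v + w - z = 0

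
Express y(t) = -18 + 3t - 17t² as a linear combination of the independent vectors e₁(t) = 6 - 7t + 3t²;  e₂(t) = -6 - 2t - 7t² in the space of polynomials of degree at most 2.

y = -e₁ + 2e₂

Identify each element with its coordinate vector in ℝ³ via {1, t, t²}.
Solve the system with e₁, e₂ as columns and y as the right-hand side.
The system has the unique solution (a₁, a₂) = (-1, 2).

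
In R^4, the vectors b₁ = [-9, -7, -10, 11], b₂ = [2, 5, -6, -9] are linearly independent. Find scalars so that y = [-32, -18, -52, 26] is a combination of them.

y = 4b₁ + 2b₂

Since b₁, b₂ are independent, the coefficients expressing y are uniquely determined by a linear system.
Back-substitution yields (c₁, c₂) = (4, 2).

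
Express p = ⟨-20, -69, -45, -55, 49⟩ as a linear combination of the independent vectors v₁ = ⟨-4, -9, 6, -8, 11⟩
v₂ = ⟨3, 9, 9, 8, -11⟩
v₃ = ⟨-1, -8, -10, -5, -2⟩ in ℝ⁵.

p = 2v₁ - 3v₂ + 3v₃

Write p = c₁v₁ + … + c₃v₃ and equate components.
The system has the unique solution (c₁, c₂, c₃) = (2, -3, 3).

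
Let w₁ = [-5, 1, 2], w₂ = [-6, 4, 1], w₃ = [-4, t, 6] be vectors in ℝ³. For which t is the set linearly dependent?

Dependence holds iff the 3×3 matrix [w₁ w₂ w₃] is singular.
Cofactor expansion gives det = -7*t - 56.
This vanishes exactly when t = -8.

t = -8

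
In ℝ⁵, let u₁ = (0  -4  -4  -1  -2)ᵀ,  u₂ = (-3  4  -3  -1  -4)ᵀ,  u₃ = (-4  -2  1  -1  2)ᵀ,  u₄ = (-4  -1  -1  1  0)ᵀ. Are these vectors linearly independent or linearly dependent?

linearly independent

Row-reduce the matrix whose columns are u₁, u₂, u₃, u₄.
The reduction yields 4 nonzero rows, so the rank is 4.
Since rank = 4 (the number of vectors), the set is linearly independent.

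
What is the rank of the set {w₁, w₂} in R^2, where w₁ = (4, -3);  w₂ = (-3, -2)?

Put the 2×2 matrix [w₁|w₂] into echelon form.
Exactly 2 pivots survive; hence the rank is 2.

rank 2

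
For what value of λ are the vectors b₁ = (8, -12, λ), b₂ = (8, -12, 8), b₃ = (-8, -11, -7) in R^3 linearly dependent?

λ = 8

The vectors are dependent exactly when the determinant of the matrix with rows b₁, b₂, b₃ vanishes.
The determinant works out to 1472 - 184*λ.
Solving 1472 - 184*λ = 0 yields λ = 8.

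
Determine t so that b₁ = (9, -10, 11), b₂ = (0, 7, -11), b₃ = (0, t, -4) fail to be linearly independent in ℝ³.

The vectors are dependent exactly when the determinant of the matrix with rows b₁, b₂, b₃ vanishes.
The determinant works out to 99*t - 252.
Solving 99*t - 252 = 0 yields t = 28/11.

t = 28/11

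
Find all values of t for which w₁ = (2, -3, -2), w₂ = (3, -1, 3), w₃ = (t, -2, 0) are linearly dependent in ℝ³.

Place the vectors as rows of a 3×3 matrix; dependence ⇔ determinant zero.
The determinant works out to 24 - 11*t.
Setting this to zero gives t = 24/11.

t = 24/11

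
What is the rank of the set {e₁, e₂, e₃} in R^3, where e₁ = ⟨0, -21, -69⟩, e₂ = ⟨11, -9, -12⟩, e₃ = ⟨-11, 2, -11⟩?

Form the matrix with e₁, e₂, e₃ as columns and reduce.
There are 2 pivot columns, so rank = 2.

2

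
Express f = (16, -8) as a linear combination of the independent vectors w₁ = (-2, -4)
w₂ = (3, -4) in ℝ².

f = -2w₁ + 4w₂

Set up the augmented matrix [w₁ | w₂ | f] and row-reduce.
Back-substitution yields (α₁, α₂) = (-2, 4).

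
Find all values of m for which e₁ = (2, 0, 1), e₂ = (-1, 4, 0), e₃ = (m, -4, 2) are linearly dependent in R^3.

Dependence holds iff the 3×3 matrix [e₁ e₂ e₃] is singular.
Expanding, det = 20 - 4*m.
This vanishes exactly when m = 5.

m = 5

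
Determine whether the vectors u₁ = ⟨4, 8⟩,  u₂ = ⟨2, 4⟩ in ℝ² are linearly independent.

The matrix [u₁|u₂] has determinant 0.
A zero determinant means the columns are linearly dependent.
Indeed u₁ - 2u₂ = 0.

linearly dependent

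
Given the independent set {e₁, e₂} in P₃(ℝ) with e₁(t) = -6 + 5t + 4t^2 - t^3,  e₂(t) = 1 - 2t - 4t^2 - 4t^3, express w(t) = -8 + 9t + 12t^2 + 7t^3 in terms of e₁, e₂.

w = e₁ - 2e₂

Work in coordinates with respect to the standard basis {1, t, …, t^3}.
Set up the augmented matrix [e₁ | e₂ | w] and row-reduce.
Back-substitution yields (α₁, α₂) = (1, -2).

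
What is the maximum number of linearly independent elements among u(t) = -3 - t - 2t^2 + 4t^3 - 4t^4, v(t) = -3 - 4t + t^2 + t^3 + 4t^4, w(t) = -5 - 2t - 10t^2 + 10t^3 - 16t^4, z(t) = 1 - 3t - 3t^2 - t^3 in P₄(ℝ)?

Use coordinates relative to {1, t, …, t^4}.
Apply Gaussian elimination to the matrix whose rows are u, v, w, z.
There are 3 pivot columns, so rank = 3.

3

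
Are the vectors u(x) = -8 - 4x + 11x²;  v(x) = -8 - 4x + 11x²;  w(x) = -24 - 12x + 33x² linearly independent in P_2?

Write each element as a coordinate vector in ℝ³ using {1, x, x²}.
Row-reduce the matrix whose columns are u, v, w.
The reduction yields 1 nonzero row, so the rank is 1.
Since rank 1 < 3, the set is linearly dependent.

linearly dependent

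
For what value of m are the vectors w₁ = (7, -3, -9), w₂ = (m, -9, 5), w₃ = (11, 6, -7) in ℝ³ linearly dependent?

Dependence holds iff the 3×3 matrix [w₁ w₂ w₃] is singular.
The determinant works out to -75*m - 825.
Solving -75*m - 825 = 0 yields m = -11.

m = -11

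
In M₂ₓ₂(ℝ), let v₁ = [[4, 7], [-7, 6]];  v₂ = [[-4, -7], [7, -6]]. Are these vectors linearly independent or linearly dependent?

Write each element as a coordinate vector in ℝ⁴ using {E₁₁, E₁₂, E₂₁, E₂₂}.
Place the vectors as rows of a 2×4 matrix and reduce to echelon form.
The reduction yields 1 nonzero row, so the rank is 1.
Since rank 1 < 2, the set is linearly dependent.
Indeed v₁ + v₂ = 0.

linearly dependent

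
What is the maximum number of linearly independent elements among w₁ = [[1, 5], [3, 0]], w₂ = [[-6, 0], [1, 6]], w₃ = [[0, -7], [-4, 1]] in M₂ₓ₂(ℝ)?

3

Represent each element by its coordinate vector in ℝ⁴.
Row-reduce the 3×4 matrix with these as rows.
There are 3 pivot columns, so rank = 3.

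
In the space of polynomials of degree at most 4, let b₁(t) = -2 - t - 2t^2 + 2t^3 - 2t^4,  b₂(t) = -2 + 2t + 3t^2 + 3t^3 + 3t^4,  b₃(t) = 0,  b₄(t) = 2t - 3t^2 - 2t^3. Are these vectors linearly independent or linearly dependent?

Write each element as a coordinate vector in ℝ⁵ using {1, t, …, t^4}.
One of the vectors is the zero vector, so the set is linearly dependent.

linearly dependent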